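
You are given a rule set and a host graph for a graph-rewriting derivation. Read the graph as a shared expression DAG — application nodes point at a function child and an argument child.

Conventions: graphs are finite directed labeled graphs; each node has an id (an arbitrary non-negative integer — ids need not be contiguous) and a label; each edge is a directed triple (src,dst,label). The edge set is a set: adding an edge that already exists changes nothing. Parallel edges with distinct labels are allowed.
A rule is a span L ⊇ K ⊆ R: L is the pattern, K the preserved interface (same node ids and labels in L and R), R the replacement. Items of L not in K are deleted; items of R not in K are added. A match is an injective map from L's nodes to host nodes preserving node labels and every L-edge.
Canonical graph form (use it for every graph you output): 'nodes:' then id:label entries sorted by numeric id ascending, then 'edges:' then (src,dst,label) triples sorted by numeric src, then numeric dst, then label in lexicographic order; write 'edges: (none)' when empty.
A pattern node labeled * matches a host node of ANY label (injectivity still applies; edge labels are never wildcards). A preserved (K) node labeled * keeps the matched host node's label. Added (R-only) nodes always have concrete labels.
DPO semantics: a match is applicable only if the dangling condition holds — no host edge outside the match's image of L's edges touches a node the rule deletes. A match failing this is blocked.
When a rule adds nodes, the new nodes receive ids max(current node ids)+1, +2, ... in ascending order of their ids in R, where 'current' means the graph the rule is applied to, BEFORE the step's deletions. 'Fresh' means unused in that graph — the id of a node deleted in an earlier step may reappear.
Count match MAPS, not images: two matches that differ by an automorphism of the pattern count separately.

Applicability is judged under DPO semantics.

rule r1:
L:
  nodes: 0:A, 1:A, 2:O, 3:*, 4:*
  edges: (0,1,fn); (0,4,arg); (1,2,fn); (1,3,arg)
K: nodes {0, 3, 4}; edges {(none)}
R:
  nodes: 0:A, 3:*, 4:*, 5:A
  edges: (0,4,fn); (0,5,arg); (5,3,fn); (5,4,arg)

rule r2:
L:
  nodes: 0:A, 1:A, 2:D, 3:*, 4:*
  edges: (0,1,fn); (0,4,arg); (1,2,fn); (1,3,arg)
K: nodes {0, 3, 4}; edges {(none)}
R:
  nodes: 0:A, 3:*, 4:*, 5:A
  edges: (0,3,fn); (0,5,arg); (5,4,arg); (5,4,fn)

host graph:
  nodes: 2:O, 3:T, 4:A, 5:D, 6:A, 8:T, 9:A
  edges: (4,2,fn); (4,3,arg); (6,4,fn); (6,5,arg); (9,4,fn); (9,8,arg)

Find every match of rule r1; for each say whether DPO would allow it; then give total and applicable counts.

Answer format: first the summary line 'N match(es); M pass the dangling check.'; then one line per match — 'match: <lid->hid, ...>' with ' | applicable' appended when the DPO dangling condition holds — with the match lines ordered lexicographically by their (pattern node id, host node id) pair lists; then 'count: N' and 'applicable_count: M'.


2 match(es); 0 pass the dangling check.
match: 0->6, 1->4, 2->2, 3->3, 4->5
match: 0->9, 1->4, 2->2, 3->3, 4->8
count: 2
applicable_count: 0


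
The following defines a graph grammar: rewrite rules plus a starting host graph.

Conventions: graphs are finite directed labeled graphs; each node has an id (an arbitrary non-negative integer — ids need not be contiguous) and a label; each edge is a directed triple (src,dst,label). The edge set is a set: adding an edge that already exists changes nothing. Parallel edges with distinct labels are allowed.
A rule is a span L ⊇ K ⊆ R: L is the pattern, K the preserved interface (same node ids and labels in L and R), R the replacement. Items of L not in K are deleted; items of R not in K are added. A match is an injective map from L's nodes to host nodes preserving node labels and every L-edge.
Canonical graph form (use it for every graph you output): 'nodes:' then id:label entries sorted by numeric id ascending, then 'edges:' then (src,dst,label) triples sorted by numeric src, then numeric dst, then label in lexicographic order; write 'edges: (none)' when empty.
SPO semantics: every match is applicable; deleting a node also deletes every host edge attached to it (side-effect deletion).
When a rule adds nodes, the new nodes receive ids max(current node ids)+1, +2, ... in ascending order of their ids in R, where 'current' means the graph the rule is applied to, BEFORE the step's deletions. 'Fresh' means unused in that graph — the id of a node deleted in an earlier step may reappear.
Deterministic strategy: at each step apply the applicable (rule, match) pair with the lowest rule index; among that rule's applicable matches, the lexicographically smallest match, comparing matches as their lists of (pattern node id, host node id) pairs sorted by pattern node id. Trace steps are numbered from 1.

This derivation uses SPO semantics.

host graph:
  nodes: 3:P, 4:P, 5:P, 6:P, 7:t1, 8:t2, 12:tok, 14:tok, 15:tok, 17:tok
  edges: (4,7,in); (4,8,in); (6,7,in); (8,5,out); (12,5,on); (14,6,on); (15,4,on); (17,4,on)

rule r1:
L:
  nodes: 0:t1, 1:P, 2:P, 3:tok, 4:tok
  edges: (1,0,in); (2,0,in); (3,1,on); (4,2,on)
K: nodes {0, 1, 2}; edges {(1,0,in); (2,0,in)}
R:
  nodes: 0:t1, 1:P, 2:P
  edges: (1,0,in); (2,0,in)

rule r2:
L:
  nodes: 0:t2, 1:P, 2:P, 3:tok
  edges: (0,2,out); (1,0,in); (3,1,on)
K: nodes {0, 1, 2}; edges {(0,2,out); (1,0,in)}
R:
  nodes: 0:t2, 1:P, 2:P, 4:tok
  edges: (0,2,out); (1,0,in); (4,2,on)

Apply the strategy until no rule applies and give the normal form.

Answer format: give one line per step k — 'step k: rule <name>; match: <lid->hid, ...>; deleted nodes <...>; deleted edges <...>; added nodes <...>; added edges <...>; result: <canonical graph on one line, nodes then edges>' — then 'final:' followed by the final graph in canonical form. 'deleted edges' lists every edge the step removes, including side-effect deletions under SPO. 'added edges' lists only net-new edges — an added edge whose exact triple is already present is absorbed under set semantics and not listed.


step 1: rule r1; match: 0->7, 1->4, 2->6, 3->15, 4->14; deleted nodes 14, 15; deleted edges (14,6,on); (15,4,on); added nodes (none); added edges (none); result: nodes: 3:P, 4:P, 5:P, 6:P, 7:t1, 8:t2, 12:tok, 17:tok edges: (4,7,in); (4,8,in); (6,7,in); (8,5,out); (12,5,on); (17,4,on)
step 2: rule r2; match: 0->8, 1->4, 2->5, 3->17; deleted nodes 17; deleted edges (17,4,on); added nodes 18; added edges (18,5,on); result: nodes: 3:P, 4:P, 5:P, 6:P, 7:t1, 8:t2, 12:tok, 18:tok edges: (4,7,in); (4,8,in); (6,7,in); (8,5,out); (12,5,on); (18,5,on)
final:
nodes: 3:P, 4:P, 5:P, 6:P, 7:t1, 8:t2, 12:tok, 18:tok
edges: (4,7,in); (4,8,in); (6,7,in); (8,5,out); (12,5,on); (18,5,on)


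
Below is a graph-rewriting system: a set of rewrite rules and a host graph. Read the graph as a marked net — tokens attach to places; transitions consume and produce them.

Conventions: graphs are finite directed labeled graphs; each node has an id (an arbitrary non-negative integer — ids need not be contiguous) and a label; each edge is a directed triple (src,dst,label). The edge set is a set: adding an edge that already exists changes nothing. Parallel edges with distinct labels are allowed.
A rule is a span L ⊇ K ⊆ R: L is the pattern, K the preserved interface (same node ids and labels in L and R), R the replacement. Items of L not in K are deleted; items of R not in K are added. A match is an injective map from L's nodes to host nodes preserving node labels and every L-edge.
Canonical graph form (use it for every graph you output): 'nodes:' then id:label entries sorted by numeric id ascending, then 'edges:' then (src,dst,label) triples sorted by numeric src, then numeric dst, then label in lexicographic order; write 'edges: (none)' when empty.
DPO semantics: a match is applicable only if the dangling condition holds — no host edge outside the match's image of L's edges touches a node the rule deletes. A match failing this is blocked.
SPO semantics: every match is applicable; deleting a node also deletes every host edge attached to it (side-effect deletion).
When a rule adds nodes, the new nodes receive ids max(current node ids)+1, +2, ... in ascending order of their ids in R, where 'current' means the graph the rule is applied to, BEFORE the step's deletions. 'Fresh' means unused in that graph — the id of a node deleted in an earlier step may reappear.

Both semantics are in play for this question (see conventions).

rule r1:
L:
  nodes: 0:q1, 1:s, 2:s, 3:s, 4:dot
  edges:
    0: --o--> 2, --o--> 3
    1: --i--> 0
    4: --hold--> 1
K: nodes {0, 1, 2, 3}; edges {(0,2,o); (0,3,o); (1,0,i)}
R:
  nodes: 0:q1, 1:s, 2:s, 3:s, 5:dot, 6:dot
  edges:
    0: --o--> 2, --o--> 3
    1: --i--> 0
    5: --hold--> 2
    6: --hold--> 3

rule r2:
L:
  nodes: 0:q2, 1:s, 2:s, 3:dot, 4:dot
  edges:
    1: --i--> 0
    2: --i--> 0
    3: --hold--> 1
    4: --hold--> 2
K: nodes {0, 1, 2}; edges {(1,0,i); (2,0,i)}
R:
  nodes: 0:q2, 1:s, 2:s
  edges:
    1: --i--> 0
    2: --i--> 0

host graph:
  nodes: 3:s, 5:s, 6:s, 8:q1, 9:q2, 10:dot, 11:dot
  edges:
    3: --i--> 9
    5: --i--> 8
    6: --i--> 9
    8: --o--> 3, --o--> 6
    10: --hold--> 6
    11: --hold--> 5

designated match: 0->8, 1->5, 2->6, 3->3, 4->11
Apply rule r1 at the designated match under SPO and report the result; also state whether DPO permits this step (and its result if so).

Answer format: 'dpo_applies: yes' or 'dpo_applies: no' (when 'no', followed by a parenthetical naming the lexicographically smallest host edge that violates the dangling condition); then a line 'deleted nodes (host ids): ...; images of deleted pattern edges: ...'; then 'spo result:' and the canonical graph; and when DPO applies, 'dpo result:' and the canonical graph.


dpo_applies: yes
deleted nodes (host ids): 11; images of deleted pattern edges: (11,5,hold)
spo result:
nodes: 3:s, 5:s, 6:s, 8:q1, 9:q2, 10:dot, 12:dot, 13:dot
edges: (3,9,i); (5,8,i); (6,9,i); (8,3,o); (8,6,o); (10,6,hold); (12,6,hold); (13,3,hold)
dpo result:
nodes: 3:s, 5:s, 6:s, 8:q1, 9:q2, 10:dot, 12:dot, 13:dot
edges: (3,9,i); (5,8,i); (6,9,i); (8,3,o); (8,6,o); (10,6,hold); (12,6,hold); (13,3,hold)


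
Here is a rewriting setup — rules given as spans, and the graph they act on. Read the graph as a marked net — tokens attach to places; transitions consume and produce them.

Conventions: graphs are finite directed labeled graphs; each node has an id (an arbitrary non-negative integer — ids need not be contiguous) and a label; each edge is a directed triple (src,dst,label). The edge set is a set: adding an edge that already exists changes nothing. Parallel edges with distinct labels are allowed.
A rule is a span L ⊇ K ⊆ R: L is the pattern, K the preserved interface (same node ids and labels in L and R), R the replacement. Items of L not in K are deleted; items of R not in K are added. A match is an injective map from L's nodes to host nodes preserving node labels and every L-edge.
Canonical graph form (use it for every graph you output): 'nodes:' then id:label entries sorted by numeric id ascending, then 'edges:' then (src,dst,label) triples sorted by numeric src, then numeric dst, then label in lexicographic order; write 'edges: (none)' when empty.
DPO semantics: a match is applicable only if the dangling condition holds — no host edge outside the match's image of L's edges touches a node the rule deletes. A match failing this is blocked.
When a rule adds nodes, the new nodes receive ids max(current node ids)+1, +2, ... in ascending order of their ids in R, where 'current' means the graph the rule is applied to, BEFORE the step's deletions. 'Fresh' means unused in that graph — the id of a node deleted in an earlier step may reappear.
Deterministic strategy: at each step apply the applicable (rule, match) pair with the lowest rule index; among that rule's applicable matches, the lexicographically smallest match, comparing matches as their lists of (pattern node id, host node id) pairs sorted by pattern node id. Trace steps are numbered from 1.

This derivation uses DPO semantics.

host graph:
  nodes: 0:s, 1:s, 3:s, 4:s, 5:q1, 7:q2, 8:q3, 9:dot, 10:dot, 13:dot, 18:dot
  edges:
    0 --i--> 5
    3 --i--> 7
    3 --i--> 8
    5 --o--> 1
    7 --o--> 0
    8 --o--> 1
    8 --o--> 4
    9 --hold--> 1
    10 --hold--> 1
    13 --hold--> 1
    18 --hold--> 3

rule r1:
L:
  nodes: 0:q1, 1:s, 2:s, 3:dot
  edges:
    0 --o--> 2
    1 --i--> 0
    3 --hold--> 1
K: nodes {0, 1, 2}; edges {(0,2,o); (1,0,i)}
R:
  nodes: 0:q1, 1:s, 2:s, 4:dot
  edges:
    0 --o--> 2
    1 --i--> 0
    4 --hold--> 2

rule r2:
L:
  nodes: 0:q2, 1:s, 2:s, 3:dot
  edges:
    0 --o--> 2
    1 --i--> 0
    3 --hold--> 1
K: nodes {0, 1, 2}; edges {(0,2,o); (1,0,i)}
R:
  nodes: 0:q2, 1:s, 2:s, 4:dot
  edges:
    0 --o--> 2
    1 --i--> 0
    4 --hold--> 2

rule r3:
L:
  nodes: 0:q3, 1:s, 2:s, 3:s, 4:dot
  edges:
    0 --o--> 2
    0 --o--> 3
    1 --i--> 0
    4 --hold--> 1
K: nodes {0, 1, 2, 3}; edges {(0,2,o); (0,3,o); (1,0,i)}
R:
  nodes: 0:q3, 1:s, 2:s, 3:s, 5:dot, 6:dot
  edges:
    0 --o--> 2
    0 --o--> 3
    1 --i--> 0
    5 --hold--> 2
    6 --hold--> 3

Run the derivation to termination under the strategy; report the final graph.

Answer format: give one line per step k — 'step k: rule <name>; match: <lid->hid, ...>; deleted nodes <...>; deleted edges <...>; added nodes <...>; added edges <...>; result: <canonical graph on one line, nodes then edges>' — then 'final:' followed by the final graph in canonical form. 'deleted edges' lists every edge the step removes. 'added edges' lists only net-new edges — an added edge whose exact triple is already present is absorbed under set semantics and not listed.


step 1: rule r2; match: 0->7, 1->3, 2->0, 3->18; deleted nodes 18; deleted edges (18,3,hold); added nodes 19; added edges (19,0,hold); result: nodes: 0:s, 1:s, 3:s, 4:s, 5:q1, 7:q2, 8:q3, 9:dot, 10:dot, 13:dot, 19:dot edges: (0,5,i); (3,7,i); (3,8,i); (5,1,o); (7,0,o); (8,1,o); (8,4,o); (9,1,hold); (10,1,hold); (13,1,hold); (19,0,hold)
step 2: rule r1; match: 0->5, 1->0, 2->1, 3->19; deleted nodes 19; deleted edges (19,0,hold); added nodes 20; added edges (20,1,hold); result: nodes: 0:s, 1:s, 3:s, 4:s, 5:q1, 7:q2, 8:q3, 9:dot, 10:dot, 13:dot, 20:dot edges: (0,5,i); (3,7,i); (3,8,i); (5,1,o); (7,0,o); (8,1,o); (8,4,o); (9,1,hold); (10,1,hold); (13,1,hold); (20,1,hold)
final:
nodes: 0:s, 1:s, 3:s, 4:s, 5:q1, 7:q2, 8:q3, 9:dot, 10:dot, 13:dot, 20:dot
edges: (0,5,i); (3,7,i); (3,8,i); (5,1,o); (7,0,o); (8,1,o); (8,4,o); (9,1,hold); (10,1,hold); (13,1,hold); (20,1,hold)


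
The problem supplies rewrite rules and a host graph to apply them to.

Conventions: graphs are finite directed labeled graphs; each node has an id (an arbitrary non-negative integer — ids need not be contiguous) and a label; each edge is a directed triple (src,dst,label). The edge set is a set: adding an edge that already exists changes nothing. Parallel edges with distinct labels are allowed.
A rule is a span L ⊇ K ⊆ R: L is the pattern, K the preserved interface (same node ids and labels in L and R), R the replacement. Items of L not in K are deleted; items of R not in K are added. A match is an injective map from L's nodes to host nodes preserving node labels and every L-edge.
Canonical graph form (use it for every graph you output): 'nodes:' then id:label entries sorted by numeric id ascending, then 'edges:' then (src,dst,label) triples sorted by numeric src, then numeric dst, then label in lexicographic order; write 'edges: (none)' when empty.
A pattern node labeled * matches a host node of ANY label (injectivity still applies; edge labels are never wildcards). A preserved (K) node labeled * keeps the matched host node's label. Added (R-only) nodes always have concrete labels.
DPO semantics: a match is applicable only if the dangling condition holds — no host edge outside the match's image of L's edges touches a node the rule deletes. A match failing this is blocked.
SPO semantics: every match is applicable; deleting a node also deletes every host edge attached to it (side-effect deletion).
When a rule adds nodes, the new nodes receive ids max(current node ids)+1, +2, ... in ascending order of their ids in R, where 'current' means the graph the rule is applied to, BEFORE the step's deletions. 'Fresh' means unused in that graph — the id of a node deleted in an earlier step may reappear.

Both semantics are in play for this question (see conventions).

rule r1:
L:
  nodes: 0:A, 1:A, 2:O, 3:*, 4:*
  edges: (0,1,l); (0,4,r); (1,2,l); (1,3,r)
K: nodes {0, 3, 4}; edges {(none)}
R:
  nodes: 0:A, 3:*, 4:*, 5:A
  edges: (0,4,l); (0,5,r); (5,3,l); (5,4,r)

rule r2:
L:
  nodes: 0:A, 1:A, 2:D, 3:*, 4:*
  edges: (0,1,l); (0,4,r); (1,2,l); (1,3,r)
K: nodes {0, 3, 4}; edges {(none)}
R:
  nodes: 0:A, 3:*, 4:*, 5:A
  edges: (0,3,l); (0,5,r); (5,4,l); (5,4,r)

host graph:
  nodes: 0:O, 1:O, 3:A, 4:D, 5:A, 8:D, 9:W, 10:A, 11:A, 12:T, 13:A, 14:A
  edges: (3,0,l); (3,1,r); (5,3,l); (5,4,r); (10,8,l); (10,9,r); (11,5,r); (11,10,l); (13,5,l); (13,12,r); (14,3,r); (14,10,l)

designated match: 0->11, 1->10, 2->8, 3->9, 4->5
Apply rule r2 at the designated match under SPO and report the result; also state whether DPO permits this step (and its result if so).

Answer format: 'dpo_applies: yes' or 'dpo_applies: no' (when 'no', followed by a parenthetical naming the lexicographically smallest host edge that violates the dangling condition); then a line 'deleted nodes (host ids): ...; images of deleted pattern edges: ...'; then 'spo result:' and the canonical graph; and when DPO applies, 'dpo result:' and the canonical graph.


dpo_applies: no
(the rule deletes node 10, which keeps host edge (14,10,l) outside the match image — the dangling condition fails, DPO blocks; SPO proceeds and side-deletes such edges)
deleted nodes (host ids): 8, 10; images of deleted pattern edges: (10,8,l); (10,9,r); (11,5,r); (11,10,l)
spo result:
nodes: 0:O, 1:O, 3:A, 4:D, 5:A, 9:W, 11:A, 12:T, 13:A, 14:A, 15:A
edges: (3,0,l); (3,1,r); (5,3,l); (5,4,r); (11,9,l); (11,15,r); (13,5,l); (13,12,r); (14,3,r); (15,5,l); (15,5,r)


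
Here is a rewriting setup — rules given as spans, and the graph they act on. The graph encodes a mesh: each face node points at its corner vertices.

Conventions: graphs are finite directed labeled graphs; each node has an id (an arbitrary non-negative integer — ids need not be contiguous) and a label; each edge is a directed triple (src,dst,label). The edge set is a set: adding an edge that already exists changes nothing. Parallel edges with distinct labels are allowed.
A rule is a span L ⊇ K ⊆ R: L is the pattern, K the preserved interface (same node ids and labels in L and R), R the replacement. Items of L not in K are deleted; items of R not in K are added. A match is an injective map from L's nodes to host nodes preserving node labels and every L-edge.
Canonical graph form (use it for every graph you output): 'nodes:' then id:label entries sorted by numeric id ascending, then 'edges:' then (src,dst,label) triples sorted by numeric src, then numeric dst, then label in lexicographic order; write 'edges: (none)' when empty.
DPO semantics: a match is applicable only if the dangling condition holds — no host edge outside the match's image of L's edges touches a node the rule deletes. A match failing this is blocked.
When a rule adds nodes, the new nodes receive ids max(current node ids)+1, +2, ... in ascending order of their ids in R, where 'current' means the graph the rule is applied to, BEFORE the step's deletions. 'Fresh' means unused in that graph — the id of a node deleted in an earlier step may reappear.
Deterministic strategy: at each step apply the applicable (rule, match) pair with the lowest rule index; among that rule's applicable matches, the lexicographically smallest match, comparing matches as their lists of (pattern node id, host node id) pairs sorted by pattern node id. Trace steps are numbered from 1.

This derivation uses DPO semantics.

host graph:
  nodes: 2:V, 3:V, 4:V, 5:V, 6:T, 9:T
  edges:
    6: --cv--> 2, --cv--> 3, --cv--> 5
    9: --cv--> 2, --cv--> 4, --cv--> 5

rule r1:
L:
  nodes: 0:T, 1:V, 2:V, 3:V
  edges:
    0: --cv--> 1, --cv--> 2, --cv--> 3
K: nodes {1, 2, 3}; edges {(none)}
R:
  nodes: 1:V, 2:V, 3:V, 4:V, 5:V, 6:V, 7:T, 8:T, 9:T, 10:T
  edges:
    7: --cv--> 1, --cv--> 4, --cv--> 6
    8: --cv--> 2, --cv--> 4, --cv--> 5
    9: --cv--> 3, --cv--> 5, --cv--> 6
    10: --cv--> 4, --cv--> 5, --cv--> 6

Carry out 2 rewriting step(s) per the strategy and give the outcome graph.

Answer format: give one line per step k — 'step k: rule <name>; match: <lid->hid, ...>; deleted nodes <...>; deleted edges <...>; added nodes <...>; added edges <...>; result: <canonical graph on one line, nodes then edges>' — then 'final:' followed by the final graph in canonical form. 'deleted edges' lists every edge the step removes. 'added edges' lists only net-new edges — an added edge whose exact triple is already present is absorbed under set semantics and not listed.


step 1: rule r1; match: 0->6, 1->2, 2->3, 3->5; deleted nodes 6; deleted edges (6,2,cv); (6,3,cv); (6,5,cv); added nodes 10, 11, 12, 13, 14, 15, 16; added edges (13,2,cv); (13,10,cv); (13,12,cv); (14,3,cv); (14,10,cv); (14,11,cv); (15,5,cv); (15,11,cv); (15,12,cv); (16,10,cv); (16,11,cv); (16,12,cv); result: nodes: 2:V, 3:V, 4:V, 5:V, 9:T, 10:V, 11:V, 12:V, 13:T, 14:T, 15:T, 16:T edges: (9,2,cv); (9,4,cv); (9,5,cv); (13,2,cv); (13,10,cv); (13,12,cv); (14,3,cv); (14,10,cv); (14,11,cv); (15,5,cv); (15,11,cv); (15,12,cv); (16,10,cv); (16,11,cv); (16,12,cv)
step 2: rule r1; match: 0->9, 1->2, 2->4, 3->5; deleted nodes 9; deleted edges (9,2,cv); (9,4,cv); (9,5,cv); added nodes 17, 18, 19, 20, 21, 22, 23; added edges (20,2,cv); (20,17,cv); (20,19,cv); (21,4,cv); (21,17,cv); (21,18,cv); (22,5,cv); (22,18,cv); (22,19,cv); (23,17,cv); (23,18,cv); (23,19,cv); result: nodes: 2:V, 3:V, 4:V, 5:V, 10:V, 11:V, 12:V, 13:T, 14:T, 15:T, 16:T, 17:V, 18:V, 19:V, 20:T, 21:T, 22:T, 23:T edges: (13,2,cv); (13,10,cv); (13,12,cv); (14,3,cv); (14,10,cv); (14,11,cv); (15,5,cv); (15,11,cv); (15,12,cv); (16,10,cv); (16,11,cv); (16,12,cv); (20,2,cv); (20,17,cv); (20,19,cv); (21,4,cv); (21,17,cv); (21,18,cv); (22,5,cv); (22,18,cv); (22,19,cv); (23,17,cv); (23,18,cv); (23,19,cv)
final:
nodes: 2:V, 3:V, 4:V, 5:V, 10:V, 11:V, 12:V, 13:T, 14:T, 15:T, 16:T, 17:V, 18:V, 19:V, 20:T, 21:T, 22:T, 23:T
edges: (13,2,cv); (13,10,cv); (13,12,cv); (14,3,cv); (14,10,cv); (14,11,cv); (15,5,cv); (15,11,cv); (15,12,cv); (16,10,cv); (16,11,cv); (16,12,cv); (20,2,cv); (20,17,cv); (20,19,cv); (21,4,cv); (21,17,cv); (21,18,cv); (22,5,cv); (22,18,cv); (22,19,cv); (23,17,cv); (23,18,cv); (23,19,cv)


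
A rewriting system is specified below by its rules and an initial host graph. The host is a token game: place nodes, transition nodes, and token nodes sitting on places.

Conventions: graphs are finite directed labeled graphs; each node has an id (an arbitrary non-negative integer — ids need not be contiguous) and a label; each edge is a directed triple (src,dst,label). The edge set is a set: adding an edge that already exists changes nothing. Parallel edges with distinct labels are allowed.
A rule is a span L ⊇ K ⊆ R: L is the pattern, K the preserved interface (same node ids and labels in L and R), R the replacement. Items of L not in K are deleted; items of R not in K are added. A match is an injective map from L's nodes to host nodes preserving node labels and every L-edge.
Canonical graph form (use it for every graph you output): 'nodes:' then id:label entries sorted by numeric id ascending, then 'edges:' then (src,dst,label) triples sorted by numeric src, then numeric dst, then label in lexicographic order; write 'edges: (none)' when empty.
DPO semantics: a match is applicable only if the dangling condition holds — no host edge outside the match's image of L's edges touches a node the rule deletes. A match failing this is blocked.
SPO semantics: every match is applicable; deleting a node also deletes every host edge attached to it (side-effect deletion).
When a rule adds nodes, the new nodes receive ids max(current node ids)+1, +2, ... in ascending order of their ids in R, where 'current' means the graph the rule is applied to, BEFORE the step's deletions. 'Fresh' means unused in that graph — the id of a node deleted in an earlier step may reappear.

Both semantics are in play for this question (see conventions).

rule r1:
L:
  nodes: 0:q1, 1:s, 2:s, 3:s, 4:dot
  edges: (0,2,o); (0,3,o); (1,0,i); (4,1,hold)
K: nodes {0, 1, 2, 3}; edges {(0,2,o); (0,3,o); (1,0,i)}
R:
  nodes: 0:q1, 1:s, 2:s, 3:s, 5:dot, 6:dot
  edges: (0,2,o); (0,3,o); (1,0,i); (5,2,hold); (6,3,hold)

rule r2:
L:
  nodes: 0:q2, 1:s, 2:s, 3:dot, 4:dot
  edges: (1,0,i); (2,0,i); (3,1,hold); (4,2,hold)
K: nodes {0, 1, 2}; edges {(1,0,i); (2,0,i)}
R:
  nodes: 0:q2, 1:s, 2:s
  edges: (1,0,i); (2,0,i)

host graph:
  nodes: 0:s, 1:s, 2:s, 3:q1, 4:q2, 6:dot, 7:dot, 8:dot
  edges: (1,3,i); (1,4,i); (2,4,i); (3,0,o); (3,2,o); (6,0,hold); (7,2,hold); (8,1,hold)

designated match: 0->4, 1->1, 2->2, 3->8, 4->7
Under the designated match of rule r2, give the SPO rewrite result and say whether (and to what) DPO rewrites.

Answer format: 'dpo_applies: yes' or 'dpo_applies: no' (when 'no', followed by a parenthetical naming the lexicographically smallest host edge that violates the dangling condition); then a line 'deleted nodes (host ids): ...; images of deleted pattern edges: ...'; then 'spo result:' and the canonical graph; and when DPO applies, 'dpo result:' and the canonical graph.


dpo_applies: yes
deleted nodes (host ids): 7, 8; images of deleted pattern edges: (7,2,hold); (8,1,hold)
spo result:
nodes: 0:s, 1:s, 2:s, 3:q1, 4:q2, 6:dot
edges: (1,3,i); (1,4,i); (2,4,i); (3,0,o); (3,2,o); (6,0,hold)
dpo result:
nodes: 0:s, 1:s, 2:s, 3:q1, 4:q2, 6:dot
edges: (1,3,i); (1,4,i); (2,4,i); (3,0,o); (3,2,o); (6,0,hold)


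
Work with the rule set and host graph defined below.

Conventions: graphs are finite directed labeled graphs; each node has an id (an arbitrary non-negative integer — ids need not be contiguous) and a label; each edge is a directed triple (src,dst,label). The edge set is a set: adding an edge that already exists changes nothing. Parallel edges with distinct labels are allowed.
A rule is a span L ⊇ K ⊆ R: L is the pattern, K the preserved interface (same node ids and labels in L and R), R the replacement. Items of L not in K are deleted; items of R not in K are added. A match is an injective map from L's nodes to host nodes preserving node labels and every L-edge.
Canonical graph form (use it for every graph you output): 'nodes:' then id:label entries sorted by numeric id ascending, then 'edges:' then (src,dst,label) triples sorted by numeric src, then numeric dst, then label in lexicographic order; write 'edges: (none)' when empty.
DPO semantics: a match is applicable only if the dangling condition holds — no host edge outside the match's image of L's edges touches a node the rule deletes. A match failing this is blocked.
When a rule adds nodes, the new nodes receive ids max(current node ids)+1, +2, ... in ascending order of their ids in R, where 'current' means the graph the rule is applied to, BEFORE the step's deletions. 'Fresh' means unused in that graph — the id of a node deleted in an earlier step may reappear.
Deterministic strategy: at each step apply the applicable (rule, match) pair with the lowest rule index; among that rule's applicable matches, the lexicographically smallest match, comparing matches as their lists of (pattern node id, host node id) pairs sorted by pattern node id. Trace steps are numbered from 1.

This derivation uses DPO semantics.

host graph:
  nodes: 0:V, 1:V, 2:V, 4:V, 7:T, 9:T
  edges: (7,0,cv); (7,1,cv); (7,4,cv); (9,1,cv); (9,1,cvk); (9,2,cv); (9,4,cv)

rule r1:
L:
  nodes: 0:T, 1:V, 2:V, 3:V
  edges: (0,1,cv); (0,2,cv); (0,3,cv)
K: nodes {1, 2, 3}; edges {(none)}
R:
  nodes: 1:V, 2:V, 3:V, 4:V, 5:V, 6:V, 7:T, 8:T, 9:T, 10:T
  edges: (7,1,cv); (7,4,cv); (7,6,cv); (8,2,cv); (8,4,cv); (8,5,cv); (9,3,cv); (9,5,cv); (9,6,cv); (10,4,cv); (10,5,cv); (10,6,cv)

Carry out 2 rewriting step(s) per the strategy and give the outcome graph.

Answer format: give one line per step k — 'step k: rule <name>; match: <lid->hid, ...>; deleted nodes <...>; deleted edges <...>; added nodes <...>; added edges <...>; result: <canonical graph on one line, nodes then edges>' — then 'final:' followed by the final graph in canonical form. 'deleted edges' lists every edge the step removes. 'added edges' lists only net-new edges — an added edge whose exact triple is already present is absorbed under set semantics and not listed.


step 1: rule r1; match: 0->7, 1->0, 2->1, 3->4; deleted nodes 7; deleted edges (7,0,cv); (7,1,cv); (7,4,cv); added nodes 10, 11, 12, 13, 14, 15, 16; added edges (13,0,cv); (13,10,cv); (13,12,cv); (14,1,cv); (14,10,cv); (14,11,cv); (15,4,cv); (15,11,cv); (15,12,cv); (16,10,cv); (16,11,cv); (16,12,cv); result: nodes: 0:V, 1:V, 2:V, 4:V, 9:T, 10:V, 11:V, 12:V, 13:T, 14:T, 15:T, 16:T edges: (9,1,cv); (9,1,cvk); (9,2,cv); (9,4,cv); (13,0,cv); (13,10,cv); (13,12,cv); (14,1,cv); (14,10,cv); (14,11,cv); (15,4,cv); (15,11,cv); (15,12,cv); (16,10,cv); (16,11,cv); (16,12,cv)
step 2: rule r1; match: 0->13, 1->0, 2->10, 3->12; deleted nodes 13; deleted edges (13,0,cv); (13,10,cv); (13,12,cv); added nodes 17, 18, 19, 20, 21, 22, 23; added edges (20,0,cv); (20,17,cv); (20,19,cv); (21,10,cv); (21,17,cv); (21,18,cv); (22,12,cv); (22,18,cv); (22,19,cv); (23,17,cv); (23,18,cv); (23,19,cv); result: nodes: 0:V, 1:V, 2:V, 4:V, 9:T, 10:V, 11:V, 12:V, 14:T, 15:T, 16:T, 17:V, 18:V, 19:V, 20:T, 21:T, 22:T, 23:T edges: (9,1,cv); (9,1,cvk); (9,2,cv); (9,4,cv); (14,1,cv); (14,10,cv); (14,11,cv); (15,4,cv); (15,11,cv); (15,12,cv); (16,10,cv); (16,11,cv); (16,12,cv); (20,0,cv); (20,17,cv); (20,19,cv); (21,10,cv); (21,17,cv); (21,18,cv); (22,12,cv); (22,18,cv); (22,19,cv); (23,17,cv); (23,18,cv); (23,19,cv)
final:
nodes: 0:V, 1:V, 2:V, 4:V, 9:T, 10:V, 11:V, 12:V, 14:T, 15:T, 16:T, 17:V, 18:V, 19:V, 20:T, 21:T, 22:T, 23:T
edges: (9,1,cv); (9,1,cvk); (9,2,cv); (9,4,cv); (14,1,cv); (14,10,cv); (14,11,cv); (15,4,cv); (15,11,cv); (15,12,cv); (16,10,cv); (16,11,cv); (16,12,cv); (20,0,cv); (20,17,cv); (20,19,cv); (21,10,cv); (21,17,cv); (21,18,cv); (22,12,cv); (22,18,cv); (22,19,cv); (23,17,cv); (23,18,cv); (23,19,cv)


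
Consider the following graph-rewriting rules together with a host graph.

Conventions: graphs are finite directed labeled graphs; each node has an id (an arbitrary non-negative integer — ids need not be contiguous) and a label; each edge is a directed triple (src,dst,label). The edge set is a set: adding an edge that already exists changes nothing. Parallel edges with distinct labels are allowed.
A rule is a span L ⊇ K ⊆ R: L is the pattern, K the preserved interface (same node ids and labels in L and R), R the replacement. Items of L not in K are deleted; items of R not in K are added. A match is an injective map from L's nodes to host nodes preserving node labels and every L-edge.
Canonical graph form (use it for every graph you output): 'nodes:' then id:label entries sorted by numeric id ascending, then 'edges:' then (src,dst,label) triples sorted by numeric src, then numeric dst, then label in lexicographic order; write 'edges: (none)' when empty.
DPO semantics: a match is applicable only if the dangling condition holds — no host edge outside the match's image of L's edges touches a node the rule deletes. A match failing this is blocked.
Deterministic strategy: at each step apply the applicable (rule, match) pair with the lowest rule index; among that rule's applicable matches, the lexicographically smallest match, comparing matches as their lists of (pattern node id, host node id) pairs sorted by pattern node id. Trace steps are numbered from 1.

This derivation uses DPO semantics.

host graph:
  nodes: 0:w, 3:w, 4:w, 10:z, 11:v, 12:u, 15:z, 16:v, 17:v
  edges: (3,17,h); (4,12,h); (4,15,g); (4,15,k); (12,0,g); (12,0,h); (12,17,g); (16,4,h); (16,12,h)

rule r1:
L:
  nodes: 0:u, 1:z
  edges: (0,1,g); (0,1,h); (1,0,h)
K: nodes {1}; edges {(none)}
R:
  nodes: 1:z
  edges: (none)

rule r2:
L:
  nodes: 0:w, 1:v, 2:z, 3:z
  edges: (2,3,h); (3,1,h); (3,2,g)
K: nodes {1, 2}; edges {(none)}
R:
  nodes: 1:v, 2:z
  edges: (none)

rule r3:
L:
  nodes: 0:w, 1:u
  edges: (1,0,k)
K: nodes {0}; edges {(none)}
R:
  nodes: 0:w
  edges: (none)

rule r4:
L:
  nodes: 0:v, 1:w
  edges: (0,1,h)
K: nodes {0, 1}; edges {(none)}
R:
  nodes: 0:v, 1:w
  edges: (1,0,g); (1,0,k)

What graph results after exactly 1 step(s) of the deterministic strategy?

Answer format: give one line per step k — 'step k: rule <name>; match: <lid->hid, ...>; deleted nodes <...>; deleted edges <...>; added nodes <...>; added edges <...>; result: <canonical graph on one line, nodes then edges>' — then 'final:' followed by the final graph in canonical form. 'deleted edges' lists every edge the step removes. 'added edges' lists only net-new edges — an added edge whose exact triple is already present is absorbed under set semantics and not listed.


step 1: rule r4; match: 0->16, 1->4; deleted nodes (none); deleted edges (16,4,h); added nodes (none); added edges (4,16,g); (4,16,k); result: nodes: 0:w, 3:w, 4:w, 10:z, 11:v, 12:u, 15:z, 16:v, 17:v edges: (3,17,h); (4,12,h); (4,15,g); (4,15,k); (4,16,g); (4,16,k); (12,0,g); (12,0,h); (12,17,g); (16,12,h)
final:
nodes: 0:w, 3:w, 4:w, 10:z, 11:v, 12:u, 15:z, 16:v, 17:v
edges: (3,17,h); (4,12,h); (4,15,g); (4,15,k); (4,16,g); (4,16,k); (12,0,g); (12,0,h); (12,17,g); (16,12,h)


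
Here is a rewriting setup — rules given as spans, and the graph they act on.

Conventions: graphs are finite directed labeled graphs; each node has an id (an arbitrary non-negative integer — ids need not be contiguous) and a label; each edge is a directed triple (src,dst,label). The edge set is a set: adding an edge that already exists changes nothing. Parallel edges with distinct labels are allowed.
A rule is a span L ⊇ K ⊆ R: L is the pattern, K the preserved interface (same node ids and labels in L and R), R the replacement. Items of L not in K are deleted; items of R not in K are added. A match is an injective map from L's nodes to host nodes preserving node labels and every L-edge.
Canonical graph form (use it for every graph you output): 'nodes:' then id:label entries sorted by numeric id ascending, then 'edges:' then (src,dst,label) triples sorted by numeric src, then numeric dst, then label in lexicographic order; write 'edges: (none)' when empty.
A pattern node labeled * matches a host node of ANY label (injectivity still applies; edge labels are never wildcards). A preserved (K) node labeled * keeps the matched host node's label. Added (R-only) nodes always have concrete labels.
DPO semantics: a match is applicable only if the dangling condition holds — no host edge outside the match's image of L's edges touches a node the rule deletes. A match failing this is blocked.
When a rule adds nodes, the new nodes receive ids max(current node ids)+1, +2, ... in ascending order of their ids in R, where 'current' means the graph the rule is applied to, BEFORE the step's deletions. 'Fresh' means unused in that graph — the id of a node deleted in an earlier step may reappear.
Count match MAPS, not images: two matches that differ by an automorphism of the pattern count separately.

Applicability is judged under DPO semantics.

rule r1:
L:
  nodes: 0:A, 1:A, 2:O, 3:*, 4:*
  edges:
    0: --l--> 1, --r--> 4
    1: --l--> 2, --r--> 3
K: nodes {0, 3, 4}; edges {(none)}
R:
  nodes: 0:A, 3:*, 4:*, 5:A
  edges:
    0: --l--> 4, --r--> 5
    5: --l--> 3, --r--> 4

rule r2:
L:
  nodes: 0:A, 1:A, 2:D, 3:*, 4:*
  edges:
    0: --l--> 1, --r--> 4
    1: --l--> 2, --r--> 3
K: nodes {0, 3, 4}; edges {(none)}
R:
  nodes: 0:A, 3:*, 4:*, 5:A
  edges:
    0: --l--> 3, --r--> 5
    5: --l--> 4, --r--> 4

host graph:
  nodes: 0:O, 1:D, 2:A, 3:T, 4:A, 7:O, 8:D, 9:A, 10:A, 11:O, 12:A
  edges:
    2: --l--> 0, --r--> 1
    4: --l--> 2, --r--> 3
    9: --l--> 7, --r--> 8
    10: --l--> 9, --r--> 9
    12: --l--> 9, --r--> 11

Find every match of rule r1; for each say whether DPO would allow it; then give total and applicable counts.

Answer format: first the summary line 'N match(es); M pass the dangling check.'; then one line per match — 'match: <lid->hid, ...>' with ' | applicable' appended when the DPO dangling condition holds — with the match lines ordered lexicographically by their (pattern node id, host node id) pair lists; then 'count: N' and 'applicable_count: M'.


2 match(es); 1 pass the dangling check.
match: 0->4, 1->2, 2->0, 3->1, 4->3 | applicable
match: 0->12, 1->9, 2->7, 3->8, 4->11
count: 2
applicable_count: 1


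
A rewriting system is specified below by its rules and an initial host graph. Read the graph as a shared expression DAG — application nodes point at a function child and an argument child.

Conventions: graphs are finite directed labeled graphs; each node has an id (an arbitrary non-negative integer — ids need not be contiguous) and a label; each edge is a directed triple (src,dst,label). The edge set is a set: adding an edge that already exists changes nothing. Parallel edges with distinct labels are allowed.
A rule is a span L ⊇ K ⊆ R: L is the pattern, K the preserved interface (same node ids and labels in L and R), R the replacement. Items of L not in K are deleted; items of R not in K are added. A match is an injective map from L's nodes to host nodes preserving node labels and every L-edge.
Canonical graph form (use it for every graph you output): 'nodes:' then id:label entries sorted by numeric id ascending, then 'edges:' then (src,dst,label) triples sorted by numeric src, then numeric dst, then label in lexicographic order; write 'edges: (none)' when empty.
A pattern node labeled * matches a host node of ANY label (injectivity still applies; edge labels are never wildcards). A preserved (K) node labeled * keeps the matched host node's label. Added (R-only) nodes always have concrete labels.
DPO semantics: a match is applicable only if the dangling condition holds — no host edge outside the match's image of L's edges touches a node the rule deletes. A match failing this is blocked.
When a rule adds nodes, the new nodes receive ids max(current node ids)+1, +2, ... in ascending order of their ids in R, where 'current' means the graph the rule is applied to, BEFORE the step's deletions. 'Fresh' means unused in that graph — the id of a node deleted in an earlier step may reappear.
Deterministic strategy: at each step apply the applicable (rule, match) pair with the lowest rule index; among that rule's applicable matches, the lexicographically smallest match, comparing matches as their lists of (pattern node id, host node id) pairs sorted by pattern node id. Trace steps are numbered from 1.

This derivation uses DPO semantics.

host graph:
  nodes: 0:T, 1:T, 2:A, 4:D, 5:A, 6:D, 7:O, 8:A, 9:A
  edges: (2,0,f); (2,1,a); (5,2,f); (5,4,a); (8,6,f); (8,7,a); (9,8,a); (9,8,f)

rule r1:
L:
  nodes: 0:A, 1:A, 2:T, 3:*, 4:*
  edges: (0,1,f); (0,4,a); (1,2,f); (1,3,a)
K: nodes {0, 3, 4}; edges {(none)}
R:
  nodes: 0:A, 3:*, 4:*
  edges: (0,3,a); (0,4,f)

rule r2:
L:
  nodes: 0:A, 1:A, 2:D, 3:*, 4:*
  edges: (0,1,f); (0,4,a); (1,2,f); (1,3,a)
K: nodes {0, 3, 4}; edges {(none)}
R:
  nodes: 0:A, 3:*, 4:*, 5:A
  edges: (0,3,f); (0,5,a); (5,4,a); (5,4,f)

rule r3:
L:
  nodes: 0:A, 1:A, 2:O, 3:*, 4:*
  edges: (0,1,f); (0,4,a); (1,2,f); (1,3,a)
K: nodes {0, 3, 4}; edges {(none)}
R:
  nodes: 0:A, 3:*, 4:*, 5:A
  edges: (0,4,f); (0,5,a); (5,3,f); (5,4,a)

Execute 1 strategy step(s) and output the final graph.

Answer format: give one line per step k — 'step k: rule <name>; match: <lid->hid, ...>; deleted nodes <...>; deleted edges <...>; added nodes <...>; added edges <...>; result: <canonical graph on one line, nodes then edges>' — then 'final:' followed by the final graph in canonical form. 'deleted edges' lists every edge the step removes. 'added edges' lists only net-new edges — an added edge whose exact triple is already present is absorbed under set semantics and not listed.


step 1: rule r1; match: 0->5, 1->2, 2->0, 3->1, 4->4; deleted nodes 0, 2; deleted edges (2,0,f); (2,1,a); (5,2,f); (5,4,a); added nodes (none); added edges (5,1,a); (5,4,f); result: nodes: 1:T, 4:D, 5:A, 6:D, 7:O, 8:A, 9:A edges: (5,1,a); (5,4,f); (8,6,f); (8,7,a); (9,8,a); (9,8,f)
final:
nodes: 1:T, 4:D, 5:A, 6:D, 7:O, 8:A, 9:A
edges: (5,1,a); (5,4,f); (8,6,f); (8,7,a); (9,8,a); (9,8,f)
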